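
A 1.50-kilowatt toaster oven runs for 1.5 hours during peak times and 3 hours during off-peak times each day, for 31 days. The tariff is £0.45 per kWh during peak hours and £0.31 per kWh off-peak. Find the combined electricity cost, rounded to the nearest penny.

Peak energy = 1.5 kW × 1.5 h × 31 = 69.75 kWh
Off-peak energy = 1.5 kW × 3 h × 31 = 139.5 kWh
Cost = 69.75 × £0.45 + 139.5 × £0.31 = £31.3875 + £43.245 = £74.63

£74.63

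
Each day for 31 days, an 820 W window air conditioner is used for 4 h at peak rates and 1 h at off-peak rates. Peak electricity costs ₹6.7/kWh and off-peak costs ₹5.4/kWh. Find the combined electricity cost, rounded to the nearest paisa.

Peak energy = 0.82 kW × 4 h × 31 = 101.68 kWh
Off-peak energy = 0.82 kW × 1 h × 31 = 25.42 kWh
Cost = 101.68 × ₹6.7 + 25.42 × ₹5.4 = ₹681.256 + ₹137.268 = ₹818.52

₹818.52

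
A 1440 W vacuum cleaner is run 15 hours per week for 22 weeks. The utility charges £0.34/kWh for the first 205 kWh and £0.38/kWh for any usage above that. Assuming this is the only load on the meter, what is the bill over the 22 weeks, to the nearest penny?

£172.38

Runtime = 15 h/week × 22 weeks = 330 h
Energy = 1.44 kW × 330 h = 475.2 kWh
Tier 1 (0–205 kWh): 205 × £0.34 = £69.7
Above 205 kWh: 270.2 × £0.38 = £102.676
Bill = £172.38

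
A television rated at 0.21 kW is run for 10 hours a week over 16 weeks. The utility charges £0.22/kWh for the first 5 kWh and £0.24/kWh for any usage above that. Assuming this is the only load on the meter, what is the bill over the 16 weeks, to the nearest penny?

Runtime = 10 h/week × 16 weeks = 160 h
Energy = 0.21 kW × 160 h = 33.6 kWh
Tier 1 (0–5 kWh): 5 × £0.22 = £1.1
Above 5 kWh: 28.6 × £0.24 = £6.864
Bill = £7.96

£7.96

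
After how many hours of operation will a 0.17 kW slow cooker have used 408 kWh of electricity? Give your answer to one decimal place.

2400.0 h

Hours = 408 kWh ÷ 0.17 kW = 2400.0 h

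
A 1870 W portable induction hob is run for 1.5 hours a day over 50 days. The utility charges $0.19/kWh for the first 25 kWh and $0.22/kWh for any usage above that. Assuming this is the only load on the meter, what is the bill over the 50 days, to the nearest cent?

$30.11

Runtime = 1.5 h/day × 50 days = 75 h
Energy = 1.87 kW × 75 h = 140.25 kWh
Tier 1 (0–25 kWh): 25 × $0.19 = $4.75
Above 25 kWh: 115.25 × $0.22 = $25.355
Bill = $30.11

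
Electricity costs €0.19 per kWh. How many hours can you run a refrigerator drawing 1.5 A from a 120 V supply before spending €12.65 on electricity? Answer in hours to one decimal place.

369.9 h

Power = 1.5 A × 120 V = 180 W = 0.18 kW
Energy available = €12.65 ÷ €0.19/kWh = 66.5789 kWh
Hours = 66.5789 kWh ÷ 0.18 kW = 369.9 h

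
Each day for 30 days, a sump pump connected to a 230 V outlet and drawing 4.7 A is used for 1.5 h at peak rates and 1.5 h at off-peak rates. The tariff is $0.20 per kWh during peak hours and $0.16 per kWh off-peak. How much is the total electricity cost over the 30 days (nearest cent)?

Power = 4.7 A × 230 V = 1081 W = 1.081 kW
Peak energy = 1.081 kW × 1.5 h × 30 = 48.645 kWh
Off-peak energy = 1.081 kW × 1.5 h × 30 = 48.645 kWh
Cost = 48.645 × $0.20 + 48.645 × $0.16 = $9.729 + $7.7832 = $17.51

$17.51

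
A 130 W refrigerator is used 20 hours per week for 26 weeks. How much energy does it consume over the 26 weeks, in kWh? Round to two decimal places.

67.60 kWh

Runtime = 20 h/week × 26 weeks = 520 h
Energy = 0.13 kW × 520 h = 67.6 kWh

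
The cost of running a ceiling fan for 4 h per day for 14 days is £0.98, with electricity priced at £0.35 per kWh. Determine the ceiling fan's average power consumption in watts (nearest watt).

50 W

Energy = £0.98 ÷ £0.35/kWh = 2.8 kWh
Runtime = 4 h/day × 14 days = 56 h
Power = 2.8 kWh ÷ 56 h = 0.05 kW = 50 W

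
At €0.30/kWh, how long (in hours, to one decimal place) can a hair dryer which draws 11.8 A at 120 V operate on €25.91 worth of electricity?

Power = 11.8 A × 120 V = 1416 W = 1.416 kW
Energy available = €25.91 ÷ €0.30/kWh = 86.3667 kWh
Hours = 86.3667 kWh ÷ 1.416 kW = 61.0 h

61.0 h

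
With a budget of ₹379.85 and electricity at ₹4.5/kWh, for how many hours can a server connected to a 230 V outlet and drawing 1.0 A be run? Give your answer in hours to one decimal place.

367.0 h

Power = 1.0 A × 230 V = 230 W = 0.23 kW
Energy available = ₹379.85 ÷ ₹4.5/kWh = 84.4111 kWh
Hours = 84.4111 kWh ÷ 0.23 kW = 367.0 h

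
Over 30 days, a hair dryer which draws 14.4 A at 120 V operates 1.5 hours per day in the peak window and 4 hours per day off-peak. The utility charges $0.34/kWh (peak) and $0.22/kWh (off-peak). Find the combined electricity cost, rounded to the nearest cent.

Power = 14.4 A × 120 V = 1728 W = 1.728 kW
Peak energy = 1.728 kW × 1.5 h × 30 = 77.76 kWh
Off-peak energy = 1.728 kW × 4 h × 30 = 207.36 kWh
Cost = 77.76 × $0.34 + 207.36 × $0.22 = $26.4384 + $45.6192 = $72.06

$72.06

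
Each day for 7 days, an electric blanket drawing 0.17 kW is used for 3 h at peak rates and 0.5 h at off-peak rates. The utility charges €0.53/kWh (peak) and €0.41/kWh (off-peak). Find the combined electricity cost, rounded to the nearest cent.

€2.14

Peak energy = 0.17 kW × 3 h × 7 = 3.57 kWh
Off-peak energy = 0.17 kW × 0.5 h × 7 = 0.595 kWh
Cost = 3.57 × €0.53 + 0.595 × €0.41 = €1.8921 + €0.24395 = €2.14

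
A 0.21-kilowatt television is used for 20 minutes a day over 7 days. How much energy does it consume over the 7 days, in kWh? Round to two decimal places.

Runtime = 20 min × 7 = 140 min = 2.333333… h
Energy = 0.21 kW × 2.333333… h = 0.49 kWh

0.49 kWh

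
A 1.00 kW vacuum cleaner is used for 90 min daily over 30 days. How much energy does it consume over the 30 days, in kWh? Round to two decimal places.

45.00 kWh

Runtime = 90 min × 30 = 2700 min = 45 h
Energy = 1 kW × 45 h = 45 kWh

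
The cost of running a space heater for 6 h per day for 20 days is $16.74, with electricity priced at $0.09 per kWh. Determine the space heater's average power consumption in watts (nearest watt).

1550 W

Energy = $16.74 ÷ $0.09/kWh = 186 kWh
Runtime = 6 h/day × 20 days = 120 h
Power = 186 kWh ÷ 120 h = 1.55 kW = 1550 W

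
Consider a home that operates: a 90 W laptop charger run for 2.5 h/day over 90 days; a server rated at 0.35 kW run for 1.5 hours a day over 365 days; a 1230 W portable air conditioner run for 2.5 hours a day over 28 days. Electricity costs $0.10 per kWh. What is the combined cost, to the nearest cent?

laptop charger: Runtime = 2.5 h/day × 90 days = 225 h
laptop charger: 0.09 kW × 225 h = 20.25 kWh
server: Runtime = 1.5 h/day × 365 days = 547.5 h
server: 0.35 kW × 547.5 h = 191.625 kWh
portable air conditioner: Runtime = 2.5 h/day × 28 days = 70 h
portable air conditioner: 1.23 kW × 70 h = 86.1 kWh
Total energy = 297.975 kWh
Cost = 297.975 × $0.10 = $29.80

$29.80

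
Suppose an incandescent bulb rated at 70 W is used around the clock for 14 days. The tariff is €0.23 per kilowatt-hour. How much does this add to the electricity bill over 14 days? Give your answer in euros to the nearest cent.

Runtime = 24 h × 14 = 336 h
Energy = 0.07 kW × 336 h = 23.52 kWh
Cost = 23.52 kWh × €0.23/kWh = €5.41

€5.41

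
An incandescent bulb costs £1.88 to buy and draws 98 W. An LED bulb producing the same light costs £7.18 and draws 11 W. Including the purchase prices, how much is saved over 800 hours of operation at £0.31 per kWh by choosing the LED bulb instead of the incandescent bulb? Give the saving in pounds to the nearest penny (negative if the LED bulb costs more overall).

£16.28

incandescent bulb: £1.88 + (98/1000) kW × 800 h × £0.31 = £1.88 + £24.304 = £26.184
LED bulb: £7.18 + (11/1000) kW × 800 h × £0.31 = £7.18 + £2.728 = £9.908
Saving = £26.184 − £9.908 = £16.276 → £16.28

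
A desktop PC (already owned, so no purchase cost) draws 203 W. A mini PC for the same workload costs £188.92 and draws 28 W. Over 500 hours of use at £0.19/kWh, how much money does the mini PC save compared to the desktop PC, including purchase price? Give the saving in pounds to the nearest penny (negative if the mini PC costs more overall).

desktop PC: £0.00 + (203/1000) kW × 500 h × £0.19 = £0.00 + £19.285 = £19.285
mini PC: £188.92 + (28/1000) kW × 500 h × £0.19 = £188.92 + £2.66 = £191.58
Saving = £19.285 − £191.58 = −£172.295 → -£172.30

-£172.30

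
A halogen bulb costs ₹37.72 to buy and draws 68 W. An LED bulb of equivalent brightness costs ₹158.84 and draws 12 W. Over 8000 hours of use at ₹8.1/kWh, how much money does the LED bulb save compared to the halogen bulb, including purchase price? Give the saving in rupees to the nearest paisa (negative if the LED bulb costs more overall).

halogen bulb: ₹37.72 + (68/1000) kW × 8000 h × ₹8.1 = ₹37.72 + ₹4406.4 = ₹4444.12
LED bulb: ₹158.84 + (12/1000) kW × 8000 h × ₹8.1 = ₹158.84 + ₹777.6 = ₹936.44
Saving = ₹4444.12 − ₹936.44 = ₹3507.68

₹3507.68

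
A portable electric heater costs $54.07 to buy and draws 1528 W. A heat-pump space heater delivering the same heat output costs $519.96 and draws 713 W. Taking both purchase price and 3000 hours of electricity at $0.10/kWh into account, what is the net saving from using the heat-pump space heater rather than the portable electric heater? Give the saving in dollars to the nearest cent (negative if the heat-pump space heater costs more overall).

-$221.39

portable electric heater: $54.07 + (1528/1000) kW × 3000 h × $0.10 = $54.07 + $458.4 = $512.47
heat-pump space heater: $519.96 + (713/1000) kW × 3000 h × $0.10 = $519.96 + $213.9 = $733.86
Saving = $512.47 − $733.86 = −$221.39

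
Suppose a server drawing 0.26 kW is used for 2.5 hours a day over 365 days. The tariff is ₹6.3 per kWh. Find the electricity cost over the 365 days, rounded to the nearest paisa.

₹1494.68

Runtime = 2.5 h/day × 365 days = 912.5 h
Energy = 0.26 kW × 912.5 h = 237.25 kWh
Cost = 237.25 kWh × ₹6.3/kWh = ₹1494.68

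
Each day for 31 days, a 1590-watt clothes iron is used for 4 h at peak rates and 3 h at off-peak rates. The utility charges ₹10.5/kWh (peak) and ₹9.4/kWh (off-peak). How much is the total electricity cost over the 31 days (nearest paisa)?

₹3460.16

Peak energy = 1.59 kW × 4 h × 31 = 197.16 kWh
Off-peak energy = 1.59 kW × 3 h × 31 = 147.87 kWh
Cost = 197.16 × ₹10.5 + 147.87 × ₹9.4 = ₹2070.18 + ₹1389.978 = ₹3460.16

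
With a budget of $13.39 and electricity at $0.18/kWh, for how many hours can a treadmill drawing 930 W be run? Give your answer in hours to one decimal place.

Energy available = $13.39 ÷ $0.18/kWh = 74.3889 kWh
Hours = 74.3889 kWh ÷ 0.93 kW = 80.0 h

80.0 h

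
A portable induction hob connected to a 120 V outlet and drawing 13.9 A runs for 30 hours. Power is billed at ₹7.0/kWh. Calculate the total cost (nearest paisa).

₹350.28

Power = 13.9 A × 120 V = 1668 W = 1.668 kW
Energy = 1.668 kW × 30 h = 50.04 kWh
Cost = 50.04 kWh × ₹7.0/kWh = ₹350.28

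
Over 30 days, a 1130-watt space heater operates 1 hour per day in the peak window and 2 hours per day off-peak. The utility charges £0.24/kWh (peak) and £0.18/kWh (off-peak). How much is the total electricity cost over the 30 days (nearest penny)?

Peak energy = 1.13 kW × 1 h × 30 = 33.9 kWh
Off-peak energy = 1.13 kW × 2 h × 30 = 67.8 kWh
Cost = 33.9 × £0.24 + 67.8 × £0.18 = £8.136 + £12.204 = £20.34

£20.34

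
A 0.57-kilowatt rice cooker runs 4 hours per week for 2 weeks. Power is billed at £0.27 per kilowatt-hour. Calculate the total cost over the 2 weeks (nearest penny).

Runtime = 4 h/week × 2 weeks = 8 h
Energy = 0.57 kW × 8 h = 4.56 kWh
Cost = 4.56 kWh × £0.27/kWh = £1.23

£1.23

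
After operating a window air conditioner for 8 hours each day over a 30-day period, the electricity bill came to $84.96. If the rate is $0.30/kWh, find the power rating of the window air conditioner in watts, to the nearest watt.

Energy = $84.96 ÷ $0.30/kWh = 283.2 kWh
Runtime = 8 h/day × 30 days = 240 h
Power = 283.2 kWh ÷ 240 h = 1.18 kW = 1180 W

1180 W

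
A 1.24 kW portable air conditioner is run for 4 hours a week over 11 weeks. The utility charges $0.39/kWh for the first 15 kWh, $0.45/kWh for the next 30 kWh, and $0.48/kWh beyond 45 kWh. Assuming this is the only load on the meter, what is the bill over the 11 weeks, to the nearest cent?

$23.94

Runtime = 4 h/week × 11 weeks = 44 h
Energy = 1.24 kW × 44 h = 54.56 kWh
Tier 1 (0–15 kWh): 15 × $0.39 = $5.85
Tier 2 (15–45 kWh): 30 × $0.45 = $13.5
Above 45 kWh: 9.56 × $0.48 = $4.5888
Bill = $23.94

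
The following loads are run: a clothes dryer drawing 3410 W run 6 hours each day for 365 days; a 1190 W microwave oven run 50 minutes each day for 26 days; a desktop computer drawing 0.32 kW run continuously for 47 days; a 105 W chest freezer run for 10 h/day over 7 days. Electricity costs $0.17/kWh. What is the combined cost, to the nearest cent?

$1336.54

clothes dryer: Runtime = 6 h/day × 365 days = 2190 h
clothes dryer: 3.41 kW × 2190 h = 7467.9 kWh
microwave oven: Runtime = 50 min × 26 = 1300 min = 21.666666… h
microwave oven: 1.19 kW × 21.666666… h = 25.783333… kWh
desktop computer: Runtime = 24 h × 47 = 1128 h
desktop computer: 0.32 kW × 1128 h = 360.96 kWh
chest freezer: Runtime = 10 h/day × 7 days = 70 h
chest freezer: 0.105 kW × 70 h = 7.35 kWh
Total energy = 7861.993333… kWh
Cost = 7861.993333… × $0.17 = $1336.54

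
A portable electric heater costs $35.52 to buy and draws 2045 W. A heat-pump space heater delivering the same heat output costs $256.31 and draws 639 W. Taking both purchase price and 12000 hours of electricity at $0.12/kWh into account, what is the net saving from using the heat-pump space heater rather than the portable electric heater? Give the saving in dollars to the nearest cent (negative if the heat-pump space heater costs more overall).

$1803.85

portable electric heater: $35.52 + (2045/1000) kW × 12000 h × $0.12 = $35.52 + $2944.8 = $2980.32
heat-pump space heater: $256.31 + (639/1000) kW × 12000 h × $0.12 = $256.31 + $920.16 = $1176.47
Saving = $2980.32 − $1176.47 = $1803.85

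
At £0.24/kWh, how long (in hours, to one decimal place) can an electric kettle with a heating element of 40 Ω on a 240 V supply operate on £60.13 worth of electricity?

Power = V²/R = 240²/40 = 1440 W = 1.44 kW
Energy available = £60.13 ÷ £0.24/kWh = 250.5417 kWh
Hours = 250.5417 kWh ÷ 1.44 kW = 174.0 h

174.0 h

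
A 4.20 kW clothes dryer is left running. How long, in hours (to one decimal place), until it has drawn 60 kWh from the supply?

14.3 h

Hours = 60 kWh ÷ 4.2 kW = 14.3 h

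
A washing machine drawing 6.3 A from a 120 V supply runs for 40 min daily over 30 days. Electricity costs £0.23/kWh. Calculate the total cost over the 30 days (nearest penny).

£3.48

Power = 6.3 A × 120 V = 756 W = 0.756 kW
Runtime = 40 min × 30 = 1200 min = 20 h
Energy = 0.756 kW × 20 h = 15.12 kWh
Cost = 15.12 kWh × £0.23/kWh = £3.48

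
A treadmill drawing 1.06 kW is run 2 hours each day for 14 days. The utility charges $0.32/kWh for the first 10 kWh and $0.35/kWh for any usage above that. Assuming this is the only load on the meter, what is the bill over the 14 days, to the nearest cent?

Runtime = 2 h/day × 14 days = 28 h
Energy = 1.06 kW × 28 h = 29.68 kWh
Tier 1 (0–10 kWh): 10 × $0.32 = $3.2
Above 10 kWh: 19.68 × $0.35 = $6.888
Bill = $10.09

$10.09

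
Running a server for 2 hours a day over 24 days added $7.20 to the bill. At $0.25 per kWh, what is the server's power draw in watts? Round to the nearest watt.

Energy = $7.20 ÷ $0.25/kWh = 28.8 kWh
Runtime = 2 h/day × 24 days = 48 h
Power = 28.8 kWh ÷ 48 h = 0.6 kW = 600 W

600 W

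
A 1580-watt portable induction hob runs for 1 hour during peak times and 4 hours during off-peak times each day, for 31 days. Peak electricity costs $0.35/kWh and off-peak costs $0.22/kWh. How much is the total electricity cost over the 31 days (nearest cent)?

Peak energy = 1.58 kW × 1 h × 31 = 48.98 kWh
Off-peak energy = 1.58 kW × 4 h × 31 = 195.92 kWh
Cost = 48.98 × $0.35 + 195.92 × $0.22 = $17.143 + $43.1024 = $60.25

$60.25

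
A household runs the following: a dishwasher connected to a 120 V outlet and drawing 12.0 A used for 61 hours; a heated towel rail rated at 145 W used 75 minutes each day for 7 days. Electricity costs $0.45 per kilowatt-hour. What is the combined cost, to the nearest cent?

$40.10

dishwasher: Power = 12.0 A × 120 V = 1440 W = 1.44 kW
dishwasher: 1.44 kW × 61 h = 87.84 kWh
heated towel rail: Runtime = 75 min × 7 = 525 min = 8.75 h
heated towel rail: 0.145 kW × 8.75 h = 1.26875 kWh
Total energy = 89.10875 kWh
Cost = 89.10875 × $0.45 = $40.10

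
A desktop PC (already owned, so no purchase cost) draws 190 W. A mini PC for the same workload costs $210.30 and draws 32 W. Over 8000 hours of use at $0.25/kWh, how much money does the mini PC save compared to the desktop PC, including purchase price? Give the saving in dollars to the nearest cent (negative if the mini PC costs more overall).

desktop PC: $0.00 + (190/1000) kW × 8000 h × $0.25 = $0.00 + $380 = $380
mini PC: $210.30 + (32/1000) kW × 8000 h × $0.25 = $210.30 + $64 = $274.3
Saving = $380 − $274.3 = $105.7

$105.70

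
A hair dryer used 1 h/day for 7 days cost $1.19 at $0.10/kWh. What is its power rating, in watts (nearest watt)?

1700 W

Energy = $1.19 ÷ $0.10/kWh = 11.9 kWh
Runtime = 1 h/day × 7 days = 7 h
Power = 11.9 kWh ÷ 7 h = 1.7 kW = 1700 W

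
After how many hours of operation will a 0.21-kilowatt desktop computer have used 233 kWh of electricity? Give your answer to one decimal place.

1109.5 h

Hours = 233 kWh ÷ 0.21 kW = 1109.5 h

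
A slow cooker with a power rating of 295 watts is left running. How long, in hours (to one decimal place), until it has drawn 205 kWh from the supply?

Hours = 205 kWh ÷ 0.295 kW = 694.9 h

694.9 h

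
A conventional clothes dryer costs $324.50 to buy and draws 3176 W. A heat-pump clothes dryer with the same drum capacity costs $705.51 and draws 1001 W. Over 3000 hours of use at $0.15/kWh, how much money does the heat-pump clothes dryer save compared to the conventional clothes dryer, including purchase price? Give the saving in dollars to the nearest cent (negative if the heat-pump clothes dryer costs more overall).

conventional clothes dryer: $324.50 + (3176/1000) kW × 3000 h × $0.15 = $324.50 + $1429.2 = $1753.7
heat-pump clothes dryer: $705.51 + (1001/1000) kW × 3000 h × $0.15 = $705.51 + $450.45 = $1155.96
Saving = $1753.7 − $1155.96 = $597.74

$597.74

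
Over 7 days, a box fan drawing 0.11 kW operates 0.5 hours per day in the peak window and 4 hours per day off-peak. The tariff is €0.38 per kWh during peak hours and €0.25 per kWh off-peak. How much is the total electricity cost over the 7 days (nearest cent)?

Peak energy = 0.11 kW × 0.5 h × 7 = 0.385 kWh
Off-peak energy = 0.11 kW × 4 h × 7 = 3.08 kWh
Cost = 0.385 × €0.38 + 3.08 × €0.25 = €0.1463 + €0.77 = €0.92

€0.92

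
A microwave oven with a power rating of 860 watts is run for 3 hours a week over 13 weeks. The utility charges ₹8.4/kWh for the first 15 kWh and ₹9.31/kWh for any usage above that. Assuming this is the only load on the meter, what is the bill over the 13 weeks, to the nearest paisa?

₹298.61

Runtime = 3 h/week × 13 weeks = 39 h
Energy = 0.86 kW × 39 h = 33.54 kWh
Tier 1 (0–15 kWh): 15 × ₹8.4 = ₹126
Above 15 kWh: 18.54 × ₹9.31 = ₹172.6074
Bill = ₹298.61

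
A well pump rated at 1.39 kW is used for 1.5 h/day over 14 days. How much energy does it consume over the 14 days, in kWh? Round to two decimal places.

Runtime = 1.5 h/day × 14 days = 21 h
Energy = 1.39 kW × 21 h = 29.19 kWh

29.19 kWh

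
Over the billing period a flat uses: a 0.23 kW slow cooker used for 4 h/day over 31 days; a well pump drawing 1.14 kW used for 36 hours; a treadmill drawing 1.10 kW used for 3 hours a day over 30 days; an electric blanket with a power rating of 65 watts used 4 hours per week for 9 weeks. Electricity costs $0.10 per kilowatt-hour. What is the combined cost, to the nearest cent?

$17.09

slow cooker: Runtime = 4 h/day × 31 days = 124 h
slow cooker: 0.23 kW × 124 h = 28.52 kWh
well pump: 1.14 kW × 36 h = 41.04 kWh
treadmill: Runtime = 3 h/day × 30 days = 90 h
treadmill: 1.1 kW × 90 h = 99 kWh
electric blanket: Runtime = 4 h/week × 9 weeks = 36 h
electric blanket: 0.065 kW × 36 h = 2.34 kWh
Total energy = 170.9 kWh
Cost = 170.9 × $0.10 = $17.09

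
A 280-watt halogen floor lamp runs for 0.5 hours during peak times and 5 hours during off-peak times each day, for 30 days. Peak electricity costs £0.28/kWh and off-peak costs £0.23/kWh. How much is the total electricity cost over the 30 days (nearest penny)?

£10.84

Peak energy = 0.28 kW × 0.5 h × 30 = 4.2 kWh
Off-peak energy = 0.28 kW × 5 h × 30 = 42 kWh
Cost = 4.2 × £0.28 + 42 × £0.23 = £1.176 + £9.66 = £10.84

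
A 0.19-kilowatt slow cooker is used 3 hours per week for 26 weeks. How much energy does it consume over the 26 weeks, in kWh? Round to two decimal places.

14.82 kWh

Runtime = 3 h/week × 26 weeks = 78 h
Energy = 0.19 kW × 78 h = 14.82 kWh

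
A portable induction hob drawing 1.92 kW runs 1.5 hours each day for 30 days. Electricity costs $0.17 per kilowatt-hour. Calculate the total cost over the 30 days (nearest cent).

$14.69

Runtime = 1.5 h/day × 30 days = 45 h
Energy = 1.92 kW × 45 h = 86.4 kWh
Cost = 86.4 kWh × $0.17/kWh = $14.69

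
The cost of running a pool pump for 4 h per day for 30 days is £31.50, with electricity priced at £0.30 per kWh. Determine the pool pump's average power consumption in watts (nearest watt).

Energy = £31.50 ÷ £0.30/kWh = 105 kWh
Runtime = 4 h/day × 30 days = 120 h
Power = 105 kWh ÷ 120 h = 0.875 kW = 875 W

875 W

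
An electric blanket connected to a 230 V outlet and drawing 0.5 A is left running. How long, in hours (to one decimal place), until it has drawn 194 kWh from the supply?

Power = 0.5 A × 230 V = 115 W = 0.115 kW
Hours = 194 kWh ÷ 0.115 kW = 1687.0 h

1687.0 h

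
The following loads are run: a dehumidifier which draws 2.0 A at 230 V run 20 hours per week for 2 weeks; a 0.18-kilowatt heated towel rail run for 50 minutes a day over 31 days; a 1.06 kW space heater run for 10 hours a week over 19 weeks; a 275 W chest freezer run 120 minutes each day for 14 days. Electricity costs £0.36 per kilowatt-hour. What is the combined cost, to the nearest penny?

£83.57

dehumidifier: Power = 2.0 A × 230 V = 460 W = 0.46 kW
dehumidifier: Runtime = 20 h/week × 2 weeks = 40 h
dehumidifier: 0.46 kW × 40 h = 18.4 kWh
heated towel rail: Runtime = 50 min × 31 = 1550 min = 25.833333… h
heated towel rail: 0.18 kW × 25.833333… h = 4.65 kWh
space heater: Runtime = 10 h/week × 19 weeks = 190 h
space heater: 1.06 kW × 190 h = 201.4 kWh
chest freezer: Runtime = 120 min × 14 = 1680 min = 28 h
chest freezer: 0.275 kW × 28 h = 7.7 kWh
Total energy = 232.15 kWh
Cost = 232.15 × £0.36 = £83.57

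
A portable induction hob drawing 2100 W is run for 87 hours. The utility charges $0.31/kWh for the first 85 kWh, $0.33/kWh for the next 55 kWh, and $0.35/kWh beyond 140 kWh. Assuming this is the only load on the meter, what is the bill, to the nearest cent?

Energy = 2.1 kW × 87 h = 182.7 kWh
Tier 1 (0–85 kWh): 85 × $0.31 = $26.35
Tier 2 (85–140 kWh): 55 × $0.33 = $18.15
Above 140 kWh: 42.7 × $0.35 = $14.945
Bill = $59.45

$59.45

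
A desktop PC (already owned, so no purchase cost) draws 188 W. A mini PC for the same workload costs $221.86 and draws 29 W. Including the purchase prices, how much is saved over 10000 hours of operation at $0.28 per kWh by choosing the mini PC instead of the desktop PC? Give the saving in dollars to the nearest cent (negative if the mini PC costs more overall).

$223.34

desktop PC: $0.00 + (188/1000) kW × 10000 h × $0.28 = $0.00 + $526.4 = $526.4
mini PC: $221.86 + (29/1000) kW × 10000 h × $0.28 = $221.86 + $81.2 = $303.06
Saving = $526.4 − $303.06 = $223.34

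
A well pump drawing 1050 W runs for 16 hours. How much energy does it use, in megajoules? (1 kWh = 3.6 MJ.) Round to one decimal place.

Energy = 1.05 kW × 16 h = 16.8 kWh
= 16.8 × 3.6 MJ = 60.5 MJ

60.5 MJ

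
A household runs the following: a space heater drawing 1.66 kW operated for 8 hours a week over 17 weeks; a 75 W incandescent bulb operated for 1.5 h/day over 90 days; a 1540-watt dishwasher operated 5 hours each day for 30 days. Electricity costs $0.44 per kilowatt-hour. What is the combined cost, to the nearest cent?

space heater: Runtime = 8 h/week × 17 weeks = 136 h
space heater: 1.66 kW × 136 h = 225.76 kWh
incandescent bulb: Runtime = 1.5 h/day × 90 days = 135 h
incandescent bulb: 0.075 kW × 135 h = 10.125 kWh
dishwasher: Runtime = 5 h/day × 30 days = 150 h
dishwasher: 1.54 kW × 150 h = 231 kWh
Total energy = 466.885 kWh
Cost = 466.885 × $0.44 = $205.43

$205.43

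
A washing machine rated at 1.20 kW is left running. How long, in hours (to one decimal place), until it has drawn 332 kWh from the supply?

276.7 h

Hours = 332 kWh ÷ 1.2 kW = 276.7 h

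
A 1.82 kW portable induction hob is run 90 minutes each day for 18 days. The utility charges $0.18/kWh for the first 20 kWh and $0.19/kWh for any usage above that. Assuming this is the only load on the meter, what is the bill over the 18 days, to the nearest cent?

Runtime = 90 min × 18 = 1620 min = 27 h
Energy = 1.82 kW × 27 h = 49.14 kWh
Tier 1 (0–20 kWh): 20 × $0.18 = $3.6
Above 20 kWh: 29.14 × $0.19 = $5.5366
Bill = $9.14

$9.14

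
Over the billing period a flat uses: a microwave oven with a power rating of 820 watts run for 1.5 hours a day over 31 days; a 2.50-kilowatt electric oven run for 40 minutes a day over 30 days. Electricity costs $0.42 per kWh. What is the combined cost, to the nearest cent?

microwave oven: Runtime = 1.5 h/day × 31 days = 46.5 h
microwave oven: 0.82 kW × 46.5 h = 38.13 kWh
electric oven: Runtime = 40 min × 30 = 1200 min = 20 h
electric oven: 2.5 kW × 20 h = 50 kWh
Total energy = 88.13 kWh
Cost = 88.13 × $0.42 = $37.01

$37.01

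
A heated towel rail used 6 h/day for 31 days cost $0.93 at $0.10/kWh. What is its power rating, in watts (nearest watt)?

Energy = $0.93 ÷ $0.10/kWh = 9.3 kWh
Runtime = 6 h/day × 31 days = 186 h
Power = 9.3 kWh ÷ 186 h = 0.05 kW = 50 W

50 W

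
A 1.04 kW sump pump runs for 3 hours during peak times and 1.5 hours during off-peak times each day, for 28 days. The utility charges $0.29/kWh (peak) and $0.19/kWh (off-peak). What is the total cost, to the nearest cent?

Peak energy = 1.04 kW × 3 h × 28 = 87.36 kWh
Off-peak energy = 1.04 kW × 1.5 h × 28 = 43.68 kWh
Cost = 87.36 × $0.29 + 43.68 × $0.19 = $25.3344 + $8.2992 = $33.63

$33.63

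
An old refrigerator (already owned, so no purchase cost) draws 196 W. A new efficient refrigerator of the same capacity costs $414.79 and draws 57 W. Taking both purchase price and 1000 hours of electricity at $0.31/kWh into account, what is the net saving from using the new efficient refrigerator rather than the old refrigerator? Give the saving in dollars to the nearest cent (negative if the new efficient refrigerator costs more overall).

old refrigerator: $0.00 + (196/1000) kW × 1000 h × $0.31 = $0.00 + $60.76 = $60.76
new efficient refrigerator: $414.79 + (57/1000) kW × 1000 h × $0.31 = $414.79 + $17.67 = $432.46
Saving = $60.76 − $432.46 = −$371.7

-$371.70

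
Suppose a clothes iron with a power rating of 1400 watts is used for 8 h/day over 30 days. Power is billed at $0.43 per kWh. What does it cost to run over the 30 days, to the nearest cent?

Runtime = 8 h/day × 30 days = 240 h
Energy = 1.4 kW × 240 h = 336 kWh
Cost = 336 kWh × $0.43/kWh = $144.48

$144.48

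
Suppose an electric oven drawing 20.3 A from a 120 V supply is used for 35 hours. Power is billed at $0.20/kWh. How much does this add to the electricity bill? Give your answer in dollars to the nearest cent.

$17.05

Power = 20.3 A × 120 V = 2436 W = 2.436 kW
Energy = 2.436 kW × 35 h = 85.26 kWh
Cost = 85.26 kWh × $0.20/kWh = $17.05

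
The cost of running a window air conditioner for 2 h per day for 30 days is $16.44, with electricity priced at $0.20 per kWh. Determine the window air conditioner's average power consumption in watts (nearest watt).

1370 W

Energy = $16.44 ÷ $0.20/kWh = 82.2 kWh
Runtime = 2 h/day × 30 days = 60 h
Power = 82.2 kWh ÷ 60 h = 1.37 kW = 1370 W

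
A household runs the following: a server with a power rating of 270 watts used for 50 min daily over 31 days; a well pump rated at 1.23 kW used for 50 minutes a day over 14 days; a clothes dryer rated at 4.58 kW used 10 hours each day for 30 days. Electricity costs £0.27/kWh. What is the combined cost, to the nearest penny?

£376.74

server: Runtime = 50 min × 31 = 1550 min = 25.833333… h
server: 0.27 kW × 25.833333… h = 6.975 kWh
well pump: Runtime = 50 min × 14 = 700 min = 11.666666… h
well pump: 1.23 kW × 11.666666… h = 14.35 kWh
clothes dryer: Runtime = 10 h/day × 30 days = 300 h
clothes dryer: 4.58 kW × 300 h = 1374 kWh
Total energy = 1395.325 kWh
Cost = 1395.325 × £0.27 = £376.74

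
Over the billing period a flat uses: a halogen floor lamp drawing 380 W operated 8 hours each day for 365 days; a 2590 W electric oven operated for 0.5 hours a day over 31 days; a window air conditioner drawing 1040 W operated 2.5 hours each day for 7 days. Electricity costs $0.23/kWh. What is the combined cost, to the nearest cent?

$268.63

halogen floor lamp: Runtime = 8 h/day × 365 days = 2920 h
halogen floor lamp: 0.38 kW × 2920 h = 1109.6 kWh
electric oven: Runtime = 0.5 h/day × 31 days = 15.5 h
electric oven: 2.59 kW × 15.5 h = 40.145 kWh
window air conditioner: Runtime = 2.5 h/day × 7 days = 17.5 h
window air conditioner: 1.04 kW × 17.5 h = 18.2 kWh
Total energy = 1167.945 kWh
Cost = 1167.945 × $0.23 = $268.63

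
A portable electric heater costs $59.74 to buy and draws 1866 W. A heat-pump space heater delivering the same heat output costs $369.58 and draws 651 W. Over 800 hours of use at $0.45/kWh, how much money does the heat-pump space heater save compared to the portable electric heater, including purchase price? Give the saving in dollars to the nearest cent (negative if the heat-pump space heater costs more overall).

$127.56

portable electric heater: $59.74 + (1866/1000) kW × 800 h × $0.45 = $59.74 + $671.76 = $731.5
heat-pump space heater: $369.58 + (651/1000) kW × 800 h × $0.45 = $369.58 + $234.36 = $603.94
Saving = $731.5 − $603.94 = $127.56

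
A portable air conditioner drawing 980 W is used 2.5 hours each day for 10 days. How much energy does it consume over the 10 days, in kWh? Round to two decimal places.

24.50 kWh

Runtime = 2.5 h/day × 10 days = 25 h
Energy = 0.98 kW × 25 h = 24.5 kWh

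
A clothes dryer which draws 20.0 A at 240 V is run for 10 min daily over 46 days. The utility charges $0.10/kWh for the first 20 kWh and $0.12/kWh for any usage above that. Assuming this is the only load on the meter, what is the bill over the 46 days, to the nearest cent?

$4.02

Power = 20.0 A × 240 V = 4800 W = 4.8 kW
Runtime = 10 min × 46 = 460 min = 7.666666… h
Energy = 4.8 kW × 7.666666… h = 36.8 kWh
Tier 1 (0–20 kWh): 20 × $0.10 = $2
Above 20 kWh: 16.8 × $0.12 = $2.016
Bill = $4.02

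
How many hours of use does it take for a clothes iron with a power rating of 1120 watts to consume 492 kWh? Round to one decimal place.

Hours = 492 kWh ÷ 1.12 kW = 439.3 h

439.3 h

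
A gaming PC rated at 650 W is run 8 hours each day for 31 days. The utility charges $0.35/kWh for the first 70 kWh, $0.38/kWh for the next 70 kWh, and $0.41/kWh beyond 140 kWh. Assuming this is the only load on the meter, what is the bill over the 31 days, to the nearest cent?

$59.79

Runtime = 8 h/day × 31 days = 248 h
Energy = 0.65 kW × 248 h = 161.2 kWh
Tier 1 (0–70 kWh): 70 × $0.35 = $24.5
Tier 2 (70–140 kWh): 70 × $0.38 = $26.6
Above 140 kWh: 21.2 × $0.41 = $8.692
Bill = $59.79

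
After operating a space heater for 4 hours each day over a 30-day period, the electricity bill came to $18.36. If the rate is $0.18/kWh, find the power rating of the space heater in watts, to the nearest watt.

850 W

Energy = $18.36 ÷ $0.18/kWh = 102 kWh
Runtime = 4 h/day × 30 days = 120 h
Power = 102 kWh ÷ 120 h = 0.85 kW = 850 W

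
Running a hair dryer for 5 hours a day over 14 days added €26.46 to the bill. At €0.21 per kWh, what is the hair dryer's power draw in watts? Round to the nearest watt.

Energy = €26.46 ÷ €0.21/kWh = 126 kWh
Runtime = 5 h/day × 14 days = 70 h
Power = 126 kWh ÷ 70 h = 1.8 kW = 1800 W

1800 W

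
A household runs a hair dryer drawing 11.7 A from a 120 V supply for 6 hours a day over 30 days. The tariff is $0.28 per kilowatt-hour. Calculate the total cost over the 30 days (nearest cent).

$70.76

Power = 11.7 A × 120 V = 1404 W = 1.404 kW
Runtime = 6 h/day × 30 days = 180 h
Energy = 1.404 kW × 180 h = 252.72 kWh
Cost = 252.72 kWh × $0.28/kWh = $70.76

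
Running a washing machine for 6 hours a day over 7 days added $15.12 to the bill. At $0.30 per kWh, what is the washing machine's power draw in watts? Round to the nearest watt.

Energy = $15.12 ÷ $0.30/kWh = 50.4 kWh
Runtime = 6 h/day × 7 days = 42 h
Power = 50.4 kWh ÷ 42 h = 1.2 kW = 1200 W

1200 W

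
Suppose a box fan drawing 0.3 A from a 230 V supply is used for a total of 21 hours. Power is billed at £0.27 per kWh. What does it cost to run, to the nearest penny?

£0.39

Power = 0.3 A × 230 V = 69 W = 0.069 kW
Energy = 0.069 kW × 21 h = 1.449 kWh
Cost = 1.449 kWh × £0.27/kWh = £0.39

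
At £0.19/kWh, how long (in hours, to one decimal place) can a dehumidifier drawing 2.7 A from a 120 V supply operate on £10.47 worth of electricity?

170.1 h

Power = 2.7 A × 120 V = 324 W = 0.324 kW
Energy available = £10.47 ÷ £0.19/kWh = 55.1053 kWh
Hours = 55.1053 kWh ÷ 0.324 kW = 170.1 h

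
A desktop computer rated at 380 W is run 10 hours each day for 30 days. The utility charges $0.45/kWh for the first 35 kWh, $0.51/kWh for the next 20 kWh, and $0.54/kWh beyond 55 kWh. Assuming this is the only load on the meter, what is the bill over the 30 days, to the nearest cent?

Runtime = 10 h/day × 30 days = 300 h
Energy = 0.38 kW × 300 h = 114 kWh
Tier 1 (0–35 kWh): 35 × $0.45 = $15.75
Tier 2 (35–55 kWh): 20 × $0.51 = $10.2
Above 55 kWh: 59 × $0.54 = $31.86
Bill = $57.81

$57.81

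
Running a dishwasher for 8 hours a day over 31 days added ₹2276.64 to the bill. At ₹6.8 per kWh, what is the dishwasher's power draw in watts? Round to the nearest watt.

Energy = ₹2276.64 ÷ ₹6.8/kWh = 334.8 kWh
Runtime = 8 h/day × 31 days = 248 h
Power = 334.8 kWh ÷ 248 h = 1.35 kW = 1350 W

1350 W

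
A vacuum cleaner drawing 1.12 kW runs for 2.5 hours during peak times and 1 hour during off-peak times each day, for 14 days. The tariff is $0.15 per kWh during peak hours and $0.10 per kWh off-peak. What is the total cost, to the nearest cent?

$7.45

Peak energy = 1.12 kW × 2.5 h × 14 = 39.2 kWh
Off-peak energy = 1.12 kW × 1 h × 14 = 15.68 kWh
Cost = 39.2 × $0.15 + 15.68 × $0.10 = $5.88 + $1.568 = $7.45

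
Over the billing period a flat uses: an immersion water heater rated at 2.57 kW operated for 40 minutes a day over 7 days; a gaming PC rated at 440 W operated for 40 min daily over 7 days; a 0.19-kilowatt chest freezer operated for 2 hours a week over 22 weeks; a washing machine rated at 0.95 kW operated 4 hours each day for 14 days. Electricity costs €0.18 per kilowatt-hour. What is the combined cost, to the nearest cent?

€13.61

immersion water heater: Runtime = 40 min × 7 = 280 min = 4.666666… h
immersion water heater: 2.57 kW × 4.666666… h = 11.993333… kWh
gaming PC: Runtime = 40 min × 7 = 280 min = 4.666666… h
gaming PC: 0.44 kW × 4.666666… h = 2.053333… kWh
chest freezer: Runtime = 2 h/week × 22 weeks = 44 h
chest freezer: 0.19 kW × 44 h = 8.36 kWh
washing machine: Runtime = 4 h/day × 14 days = 56 h
washing machine: 0.95 kW × 56 h = 53.2 kWh
Total energy = 75.606666… kWh
Cost = 75.606666… × €0.18 = €13.61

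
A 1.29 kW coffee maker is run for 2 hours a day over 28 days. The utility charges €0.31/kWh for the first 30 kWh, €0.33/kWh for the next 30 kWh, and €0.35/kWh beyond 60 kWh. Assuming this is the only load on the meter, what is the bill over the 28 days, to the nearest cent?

€23.48

Runtime = 2 h/day × 28 days = 56 h
Energy = 1.29 kW × 56 h = 72.24 kWh
Tier 1 (0–30 kWh): 30 × €0.31 = €9.3
Tier 2 (30–60 kWh): 30 × €0.33 = €9.9
Above 60 kWh: 12.24 × €0.35 = €4.284
Bill = €23.48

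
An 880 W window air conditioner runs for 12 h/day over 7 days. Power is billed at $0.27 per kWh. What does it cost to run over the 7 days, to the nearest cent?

Runtime = 12 h/day × 7 days = 84 h
Energy = 0.88 kW × 84 h = 73.92 kWh
Cost = 73.92 kWh × $0.27/kWh = $19.96

$19.96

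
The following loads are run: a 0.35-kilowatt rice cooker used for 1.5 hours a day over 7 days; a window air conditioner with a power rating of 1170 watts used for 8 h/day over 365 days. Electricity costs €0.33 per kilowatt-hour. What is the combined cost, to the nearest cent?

rice cooker: Runtime = 1.5 h/day × 7 days = 10.5 h
rice cooker: 0.35 kW × 10.5 h = 3.675 kWh
window air conditioner: Runtime = 8 h/day × 365 days = 2920 h
window air conditioner: 1.17 kW × 2920 h = 3416.4 kWh
Total energy = 3420.075 kWh
Cost = 3420.075 × €0.33 = €1128.62

€1128.62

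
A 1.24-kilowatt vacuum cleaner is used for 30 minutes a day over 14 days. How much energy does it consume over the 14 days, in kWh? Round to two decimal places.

8.68 kWh

Runtime = 30 min × 14 = 420 min = 7 h
Energy = 1.24 kW × 7 h = 8.68 kWh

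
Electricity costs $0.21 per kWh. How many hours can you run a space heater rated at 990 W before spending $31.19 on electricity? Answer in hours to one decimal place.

150.0 h

Energy available = $31.19 ÷ $0.21/kWh = 148.5238 kWh
Hours = 148.5238 kWh ÷ 0.99 kW = 150.0 h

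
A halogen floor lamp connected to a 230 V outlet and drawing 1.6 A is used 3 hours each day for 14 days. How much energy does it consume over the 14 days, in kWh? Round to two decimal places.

Power = 1.6 A × 230 V = 368 W = 0.368 kW
Runtime = 3 h/day × 14 days = 42 h
Energy = 0.368 kW × 42 h = 15.456 kWh ≈ 15.46 kWh

15.46 kWh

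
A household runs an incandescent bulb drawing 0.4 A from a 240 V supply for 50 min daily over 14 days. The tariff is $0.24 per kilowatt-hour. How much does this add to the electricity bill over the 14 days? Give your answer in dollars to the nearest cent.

Power = 0.4 A × 240 V = 96 W = 0.096 kW
Runtime = 50 min × 14 = 700 min = 11.666666… h
Energy = 0.096 kW × 11.666666… h = 1.12 kWh
Cost = 1.12 kWh × $0.24/kWh = $0.27

$0.27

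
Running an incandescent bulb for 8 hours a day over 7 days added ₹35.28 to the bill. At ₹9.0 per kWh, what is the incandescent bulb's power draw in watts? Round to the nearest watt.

70 W

Energy = ₹35.28 ÷ ₹9.0/kWh = 3.92 kWh
Runtime = 8 h/day × 7 days = 56 h
Power = 3.92 kWh ÷ 56 h = 0.07 kW = 70 W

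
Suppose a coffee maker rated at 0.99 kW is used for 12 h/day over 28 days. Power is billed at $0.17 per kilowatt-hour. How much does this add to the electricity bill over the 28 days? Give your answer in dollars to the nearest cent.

$56.55

Runtime = 12 h/day × 28 days = 336 h
Energy = 0.99 kW × 336 h = 332.64 kWh
Cost = 332.64 kWh × $0.17/kWh = $56.55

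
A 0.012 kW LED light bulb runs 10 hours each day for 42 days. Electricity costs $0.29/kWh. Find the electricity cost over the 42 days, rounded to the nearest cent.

Runtime = 10 h/day × 42 days = 420 h
Energy = 0.012 kW × 420 h = 5.04 kWh
Cost = 5.04 kWh × $0.29/kWh = $1.46

$1.46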